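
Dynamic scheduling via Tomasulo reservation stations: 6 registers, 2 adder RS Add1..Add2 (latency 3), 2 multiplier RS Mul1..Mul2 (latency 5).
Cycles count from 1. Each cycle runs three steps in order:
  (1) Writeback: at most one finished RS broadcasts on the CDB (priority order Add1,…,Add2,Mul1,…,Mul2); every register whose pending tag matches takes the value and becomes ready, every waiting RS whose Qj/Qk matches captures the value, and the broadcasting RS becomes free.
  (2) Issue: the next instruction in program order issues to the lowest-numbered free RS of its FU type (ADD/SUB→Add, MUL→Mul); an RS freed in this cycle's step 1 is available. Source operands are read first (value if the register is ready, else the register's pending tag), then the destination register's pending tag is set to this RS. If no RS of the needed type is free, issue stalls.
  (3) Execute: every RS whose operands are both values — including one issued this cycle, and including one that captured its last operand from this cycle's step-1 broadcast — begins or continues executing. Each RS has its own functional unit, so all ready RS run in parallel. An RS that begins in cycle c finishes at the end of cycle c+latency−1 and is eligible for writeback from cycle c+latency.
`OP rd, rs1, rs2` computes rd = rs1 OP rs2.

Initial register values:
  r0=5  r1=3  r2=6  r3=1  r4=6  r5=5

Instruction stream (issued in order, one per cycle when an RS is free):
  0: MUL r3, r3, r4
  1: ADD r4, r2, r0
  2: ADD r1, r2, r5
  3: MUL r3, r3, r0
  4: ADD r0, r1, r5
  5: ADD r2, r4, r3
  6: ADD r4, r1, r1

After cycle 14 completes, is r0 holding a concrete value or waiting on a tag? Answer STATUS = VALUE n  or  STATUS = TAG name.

c1: issue MUL r3<-Mul1 | r0:5,r1:3,r2:6,r3:Mul1,r4:6,r5:5
c2: issue ADD r4<-Add1 | r0:5,r1:3,r2:6,r3:Mul1,r4:Add1,r5:5
c3: issue ADD r1<-Add2 | r0:5,r1:Add2,r2:6,r3:Mul1,r4:Add1,r5:5
c4: issue MUL r3<-Mul2 | r0:5,r1:Add2,r2:6,r3:Mul2,r4:Add1,r5:5
c5: CDB Add1=11; issue ADD r0<-Add1 | r0:Add1,r1:Add2,r2:6,r3:Mul2,r4:11,r5:5
c6: CDB Add2=11; issue ADD r2<-Add2 | r0:Add1,r1:11,r2:Add2,r3:Mul2,r4:11,r5:5
c7: CDB Mul1=6; stall | r0:Add1,r1:11,r2:Add2,r3:Mul2,r4:11,r5:5
c8: stall | r0:Add1,r1:11,r2:Add2,r3:Mul2,r4:11,r5:5
c9: CDB Add1=16; issue ADD r4<-Add1 | r0:16,r1:11,r2:Add2,r3:Mul2,r4:Add1,r5:5
c10: - | r0:16,r1:11,r2:Add2,r3:Mul2,r4:Add1,r5:5
c11: - | r0:16,r1:11,r2:Add2,r3:Mul2,r4:Add1,r5:5
c12: CDB Add1=22 | r0:16,r1:11,r2:Add2,r3:Mul2,r4:22,r5:5
c13: CDB Mul2=30 | r0:16,r1:11,r2:Add2,r3:30,r4:22,r5:5
c14: - | r0:16,r1:11,r2:Add2,r3:30,r4:22,r5:5

STATUS = VALUE 16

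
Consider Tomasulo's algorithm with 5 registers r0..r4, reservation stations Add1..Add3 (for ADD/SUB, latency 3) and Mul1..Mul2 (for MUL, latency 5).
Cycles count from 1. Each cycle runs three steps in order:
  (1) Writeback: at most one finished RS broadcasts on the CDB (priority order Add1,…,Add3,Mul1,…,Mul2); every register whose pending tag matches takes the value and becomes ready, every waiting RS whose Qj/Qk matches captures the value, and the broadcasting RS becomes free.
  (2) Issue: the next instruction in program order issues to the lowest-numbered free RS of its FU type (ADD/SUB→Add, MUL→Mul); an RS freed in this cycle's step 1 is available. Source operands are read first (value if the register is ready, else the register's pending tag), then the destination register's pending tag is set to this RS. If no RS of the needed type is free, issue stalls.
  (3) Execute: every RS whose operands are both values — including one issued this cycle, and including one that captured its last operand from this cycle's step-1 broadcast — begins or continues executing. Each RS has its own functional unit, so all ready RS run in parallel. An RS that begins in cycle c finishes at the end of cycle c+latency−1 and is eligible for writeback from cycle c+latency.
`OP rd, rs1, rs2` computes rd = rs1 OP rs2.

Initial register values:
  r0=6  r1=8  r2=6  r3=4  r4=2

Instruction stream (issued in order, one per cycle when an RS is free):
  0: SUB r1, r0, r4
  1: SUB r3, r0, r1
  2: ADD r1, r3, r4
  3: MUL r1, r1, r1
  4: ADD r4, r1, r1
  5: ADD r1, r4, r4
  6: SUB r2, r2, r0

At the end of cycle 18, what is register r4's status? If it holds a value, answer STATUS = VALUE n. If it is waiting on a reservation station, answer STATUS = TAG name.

STATUS = VALUE 32

c1: issue SUB r1<-Add1 | r0:6,r1:Add1,r2:6,r3:4,r4:2
c2: issue SUB r3<-Add2 | r0:6,r1:Add1,r2:6,r3:Add2,r4:2
c3: issue ADD r1<-Add3 | r0:6,r1:Add3,r2:6,r3:Add2,r4:2
c4: CDB Add1=4; issue MUL r1<-Mul1 | r0:6,r1:Mul1,r2:6,r3:Add2,r4:2
c5: issue ADD r4<-Add1 | r0:6,r1:Mul1,r2:6,r3:Add2,r4:Add1
c6: stall | r0:6,r1:Mul1,r2:6,r3:Add2,r4:Add1
c7: CDB Add2=2; issue ADD r1<-Add2 | r0:6,r1:Add2,r2:6,r3:2,r4:Add1
c8: stall | r0:6,r1:Add2,r2:6,r3:2,r4:Add1
c9: stall | r0:6,r1:Add2,r2:6,r3:2,r4:Add1
c10: CDB Add3=4; issue SUB r2<-Add3 | r0:6,r1:Add2,r2:Add3,r3:2,r4:Add1
c11: - | r0:6,r1:Add2,r2:Add3,r3:2,r4:Add1
c12: - | r0:6,r1:Add2,r2:Add3,r3:2,r4:Add1
c13: CDB Add3=0 | r0:6,r1:Add2,r2:0,r3:2,r4:Add1
c14: - | r0:6,r1:Add2,r2:0,r3:2,r4:Add1
c15: CDB Mul1=16 | r0:6,r1:Add2,r2:0,r3:2,r4:Add1
c16: - | r0:6,r1:Add2,r2:0,r3:2,r4:Add1
c17: - | r0:6,r1:Add2,r2:0,r3:2,r4:Add1
c18: CDB Add1=32 | r0:6,r1:Add2,r2:0,r3:2,r4:32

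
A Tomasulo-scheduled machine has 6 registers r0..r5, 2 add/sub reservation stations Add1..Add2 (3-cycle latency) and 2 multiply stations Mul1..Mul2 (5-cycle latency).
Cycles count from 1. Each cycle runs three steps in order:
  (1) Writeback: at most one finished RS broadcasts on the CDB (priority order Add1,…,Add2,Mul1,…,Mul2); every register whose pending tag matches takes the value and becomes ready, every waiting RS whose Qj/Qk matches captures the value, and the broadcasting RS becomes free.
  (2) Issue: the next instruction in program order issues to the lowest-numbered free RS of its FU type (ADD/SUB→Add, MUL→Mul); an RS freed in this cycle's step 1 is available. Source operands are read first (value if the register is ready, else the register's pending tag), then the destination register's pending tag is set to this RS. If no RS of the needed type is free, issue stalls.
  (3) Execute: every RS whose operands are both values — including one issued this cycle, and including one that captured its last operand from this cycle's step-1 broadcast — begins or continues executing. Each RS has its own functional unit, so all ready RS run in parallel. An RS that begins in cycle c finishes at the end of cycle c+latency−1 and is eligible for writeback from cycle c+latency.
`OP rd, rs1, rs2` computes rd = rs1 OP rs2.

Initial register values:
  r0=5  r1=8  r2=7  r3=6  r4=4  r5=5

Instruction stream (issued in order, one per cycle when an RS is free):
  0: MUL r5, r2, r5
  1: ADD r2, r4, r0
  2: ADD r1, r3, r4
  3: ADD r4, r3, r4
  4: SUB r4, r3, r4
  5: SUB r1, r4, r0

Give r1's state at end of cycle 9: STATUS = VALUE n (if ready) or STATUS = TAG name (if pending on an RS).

c1: issue MUL r5<-Mul1 | r0:5,r1:8,r2:7,r3:6,r4:4,r5:Mul1
c2: issue ADD r2<-Add1 | r0:5,r1:8,r2:Add1,r3:6,r4:4,r5:Mul1
c3: issue ADD r1<-Add2 | r0:5,r1:Add2,r2:Add1,r3:6,r4:4,r5:Mul1
c4: stall | r0:5,r1:Add2,r2:Add1,r3:6,r4:4,r5:Mul1
c5: CDB Add1=9; issue ADD r4<-Add1 | r0:5,r1:Add2,r2:9,r3:6,r4:Add1,r5:Mul1
c6: CDB Add2=10; issue SUB r4<-Add2 | r0:5,r1:10,r2:9,r3:6,r4:Add2,r5:Mul1
c7: CDB Mul1=35; stall | r0:5,r1:10,r2:9,r3:6,r4:Add2,r5:35
c8: CDB Add1=10; issue SUB r1<-Add1 | r0:5,r1:Add1,r2:9,r3:6,r4:Add2,r5:35
c9: - | r0:5,r1:Add1,r2:9,r3:6,r4:Add2,r5:35

STATUS = TAG Add1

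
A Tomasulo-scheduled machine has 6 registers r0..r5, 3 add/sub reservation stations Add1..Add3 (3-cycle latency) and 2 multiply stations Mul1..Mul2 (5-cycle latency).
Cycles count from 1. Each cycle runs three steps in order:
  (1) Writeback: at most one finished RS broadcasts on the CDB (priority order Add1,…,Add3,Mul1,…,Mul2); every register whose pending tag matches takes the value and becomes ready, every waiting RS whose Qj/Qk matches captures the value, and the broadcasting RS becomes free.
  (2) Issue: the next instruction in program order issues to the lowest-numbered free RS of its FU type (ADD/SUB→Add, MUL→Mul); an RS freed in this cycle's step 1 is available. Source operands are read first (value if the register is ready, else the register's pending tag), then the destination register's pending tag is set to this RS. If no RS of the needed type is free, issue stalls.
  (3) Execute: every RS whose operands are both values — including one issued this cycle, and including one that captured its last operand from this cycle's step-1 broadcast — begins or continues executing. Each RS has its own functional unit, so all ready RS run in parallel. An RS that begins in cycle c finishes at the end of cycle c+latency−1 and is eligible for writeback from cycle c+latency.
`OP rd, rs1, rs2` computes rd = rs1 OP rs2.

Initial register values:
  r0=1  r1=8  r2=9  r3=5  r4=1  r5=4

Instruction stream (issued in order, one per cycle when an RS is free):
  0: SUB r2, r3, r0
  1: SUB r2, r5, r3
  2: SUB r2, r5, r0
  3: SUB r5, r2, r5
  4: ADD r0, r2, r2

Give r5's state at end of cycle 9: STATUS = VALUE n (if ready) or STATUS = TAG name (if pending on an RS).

STATUS = VALUE -1

cycle 1: issue SUB r2<-Add1 // r0:1,r1:8,r2:Add1,r3:5,r4:1,r5:4
cycle 2: issue SUB r2<-Add2 // r0:1,r1:8,r2:Add2,r3:5,r4:1,r5:4
cycle 3: issue SUB r2<-Add3 // r0:1,r1:8,r2:Add3,r3:5,r4:1,r5:4
cycle 4: CDB Add1=4; issue SUB r5<-Add1 // r0:1,r1:8,r2:Add3,r3:5,r4:1,r5:Add1
cycle 5: CDB Add2=-1; issue ADD r0<-Add2 // r0:Add2,r1:8,r2:Add3,r3:5,r4:1,r5:Add1
cycle 6: CDB Add3=3 // r0:Add2,r1:8,r2:3,r3:5,r4:1,r5:Add1
cycle 7: - // r0:Add2,r1:8,r2:3,r3:5,r4:1,r5:Add1
cycle 8: - // r0:Add2,r1:8,r2:3,r3:5,r4:1,r5:Add1
cycle 9: CDB Add1=-1 // r0:Add2,r1:8,r2:3,r3:5,r4:1,r5:-1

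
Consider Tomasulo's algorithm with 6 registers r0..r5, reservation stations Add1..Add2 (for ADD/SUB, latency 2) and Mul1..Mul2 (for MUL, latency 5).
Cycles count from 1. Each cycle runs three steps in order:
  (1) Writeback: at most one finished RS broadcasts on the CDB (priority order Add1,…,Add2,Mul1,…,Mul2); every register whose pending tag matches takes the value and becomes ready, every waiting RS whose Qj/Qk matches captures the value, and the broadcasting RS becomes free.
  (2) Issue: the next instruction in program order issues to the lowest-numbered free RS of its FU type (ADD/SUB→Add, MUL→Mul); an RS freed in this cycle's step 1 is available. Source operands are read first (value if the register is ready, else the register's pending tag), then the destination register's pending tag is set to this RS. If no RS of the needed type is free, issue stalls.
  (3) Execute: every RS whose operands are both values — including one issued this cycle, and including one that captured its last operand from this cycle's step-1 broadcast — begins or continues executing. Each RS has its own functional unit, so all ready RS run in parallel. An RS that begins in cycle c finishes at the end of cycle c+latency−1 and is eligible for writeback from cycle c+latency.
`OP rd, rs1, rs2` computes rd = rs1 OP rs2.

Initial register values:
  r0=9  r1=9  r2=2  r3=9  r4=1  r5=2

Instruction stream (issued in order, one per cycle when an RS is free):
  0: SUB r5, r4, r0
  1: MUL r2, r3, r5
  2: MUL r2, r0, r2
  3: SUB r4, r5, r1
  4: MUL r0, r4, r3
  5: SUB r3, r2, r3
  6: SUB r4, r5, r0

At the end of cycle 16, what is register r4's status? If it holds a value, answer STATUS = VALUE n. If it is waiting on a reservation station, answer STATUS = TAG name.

cycle 1: issue SUB r5<-Add1 // r0:9,r1:9,r2:2,r3:9,r4:1,r5:Add1
cycle 2: issue MUL r2<-Mul1 // r0:9,r1:9,r2:Mul1,r3:9,r4:1,r5:Add1
cycle 3: CDB Add1=-8; issue MUL r2<-Mul2 // r0:9,r1:9,r2:Mul2,r3:9,r4:1,r5:-8
cycle 4: issue SUB r4<-Add1 // r0:9,r1:9,r2:Mul2,r3:9,r4:Add1,r5:-8
cycle 5: stall // r0:9,r1:9,r2:Mul2,r3:9,r4:Add1,r5:-8
cycle 6: CDB Add1=-17; stall // r0:9,r1:9,r2:Mul2,r3:9,r4:-17,r5:-8
cycle 7: stall // r0:9,r1:9,r2:Mul2,r3:9,r4:-17,r5:-8
cycle 8: CDB Mul1=-72; issue MUL r0<-Mul1 // r0:Mul1,r1:9,r2:Mul2,r3:9,r4:-17,r5:-8
cycle 9: issue SUB r3<-Add1 // r0:Mul1,r1:9,r2:Mul2,r3:Add1,r4:-17,r5:-8
cycle 10: issue SUB r4<-Add2 // r0:Mul1,r1:9,r2:Mul2,r3:Add1,r4:Add2,r5:-8
cycle 11: - // r0:Mul1,r1:9,r2:Mul2,r3:Add1,r4:Add2,r5:-8
cycle 12: - // r0:Mul1,r1:9,r2:Mul2,r3:Add1,r4:Add2,r5:-8
cycle 13: CDB Mul1=-153 // r0:-153,r1:9,r2:Mul2,r3:Add1,r4:Add2,r5:-8
cycle 14: CDB Mul2=-648 // r0:-153,r1:9,r2:-648,r3:Add1,r4:Add2,r5:-8
cycle 15: CDB Add2=145 // r0:-153,r1:9,r2:-648,r3:Add1,r4:145,r5:-8
cycle 16: CDB Add1=-657 // r0:-153,r1:9,r2:-648,r3:-657,r4:145,r5:-8

STATUS = VALUE 145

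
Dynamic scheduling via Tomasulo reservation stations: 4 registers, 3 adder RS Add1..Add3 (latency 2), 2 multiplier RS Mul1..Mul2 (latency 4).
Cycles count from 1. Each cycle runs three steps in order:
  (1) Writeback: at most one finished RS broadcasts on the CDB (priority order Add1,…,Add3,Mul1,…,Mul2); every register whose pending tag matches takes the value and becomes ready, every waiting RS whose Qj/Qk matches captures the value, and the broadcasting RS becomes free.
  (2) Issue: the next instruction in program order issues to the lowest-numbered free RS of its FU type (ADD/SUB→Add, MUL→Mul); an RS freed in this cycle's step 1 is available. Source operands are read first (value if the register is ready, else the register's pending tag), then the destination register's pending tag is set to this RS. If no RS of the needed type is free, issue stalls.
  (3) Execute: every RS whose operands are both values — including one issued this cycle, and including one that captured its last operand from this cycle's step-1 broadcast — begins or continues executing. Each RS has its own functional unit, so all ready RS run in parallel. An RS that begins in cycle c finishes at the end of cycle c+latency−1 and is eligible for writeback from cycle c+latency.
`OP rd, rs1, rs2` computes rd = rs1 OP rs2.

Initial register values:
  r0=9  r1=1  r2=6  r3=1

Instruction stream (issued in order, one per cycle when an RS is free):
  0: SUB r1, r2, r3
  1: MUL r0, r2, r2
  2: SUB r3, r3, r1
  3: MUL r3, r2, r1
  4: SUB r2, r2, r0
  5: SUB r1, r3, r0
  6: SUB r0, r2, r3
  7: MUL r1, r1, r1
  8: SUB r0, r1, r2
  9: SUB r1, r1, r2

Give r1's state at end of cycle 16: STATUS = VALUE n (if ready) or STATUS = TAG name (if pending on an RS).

STATUS = TAG Add2

c1: issue SUB r1<-Add1 | r0:9,r1:Add1,r2:6,r3:1
c2: issue MUL r0<-Mul1 | r0:Mul1,r1:Add1,r2:6,r3:1
c3: CDB Add1=5; issue SUB r3<-Add1 | r0:Mul1,r1:5,r2:6,r3:Add1
c4: issue MUL r3<-Mul2 | r0:Mul1,r1:5,r2:6,r3:Mul2
c5: CDB Add1=-4; issue SUB r2<-Add1 | r0:Mul1,r1:5,r2:Add1,r3:Mul2
c6: CDB Mul1=36; issue SUB r1<-Add2 | r0:36,r1:Add2,r2:Add1,r3:Mul2
c7: issue SUB r0<-Add3 | r0:Add3,r1:Add2,r2:Add1,r3:Mul2
c8: CDB Add1=-30; issue MUL r1<-Mul1 | r0:Add3,r1:Mul1,r2:-30,r3:Mul2
c9: CDB Mul2=30; issue SUB r0<-Add1 | r0:Add1,r1:Mul1,r2:-30,r3:30
c10: stall | r0:Add1,r1:Mul1,r2:-30,r3:30
c11: CDB Add2=-6; issue SUB r1<-Add2 | r0:Add1,r1:Add2,r2:-30,r3:30
c12: CDB Add3=-60 | r0:Add1,r1:Add2,r2:-30,r3:30
c13: - | r0:Add1,r1:Add2,r2:-30,r3:30
c14: - | r0:Add1,r1:Add2,r2:-30,r3:30
c15: CDB Mul1=36 | r0:Add1,r1:Add2,r2:-30,r3:30
c16: - | r0:Add1,r1:Add2,r2:-30,r3:30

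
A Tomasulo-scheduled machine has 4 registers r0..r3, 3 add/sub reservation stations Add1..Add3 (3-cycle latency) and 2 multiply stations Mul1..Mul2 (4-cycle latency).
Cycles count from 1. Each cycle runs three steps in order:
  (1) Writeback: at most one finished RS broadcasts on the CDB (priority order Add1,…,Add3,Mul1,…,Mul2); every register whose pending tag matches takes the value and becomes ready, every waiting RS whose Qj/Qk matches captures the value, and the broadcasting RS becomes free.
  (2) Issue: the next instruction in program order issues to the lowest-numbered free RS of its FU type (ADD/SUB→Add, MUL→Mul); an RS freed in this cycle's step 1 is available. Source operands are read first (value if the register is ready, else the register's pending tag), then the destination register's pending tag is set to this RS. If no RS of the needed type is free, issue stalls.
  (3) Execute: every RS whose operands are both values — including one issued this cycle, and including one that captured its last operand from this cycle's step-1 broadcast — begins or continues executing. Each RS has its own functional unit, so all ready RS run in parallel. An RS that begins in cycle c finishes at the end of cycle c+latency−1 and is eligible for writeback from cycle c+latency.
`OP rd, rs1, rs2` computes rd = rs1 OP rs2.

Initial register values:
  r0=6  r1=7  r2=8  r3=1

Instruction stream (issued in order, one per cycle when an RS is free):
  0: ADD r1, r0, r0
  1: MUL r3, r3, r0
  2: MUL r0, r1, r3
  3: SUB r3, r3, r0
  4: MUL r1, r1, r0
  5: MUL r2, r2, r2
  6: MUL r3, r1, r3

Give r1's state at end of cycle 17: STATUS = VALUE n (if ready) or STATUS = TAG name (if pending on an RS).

cycle 1: issue ADD r1<-Add1 // r0:6,r1:Add1,r2:8,r3:1
cycle 2: issue MUL r3<-Mul1 // r0:6,r1:Add1,r2:8,r3:Mul1
cycle 3: issue MUL r0<-Mul2 // r0:Mul2,r1:Add1,r2:8,r3:Mul1
cycle 4: CDB Add1=12; issue SUB r3<-Add1 // r0:Mul2,r1:12,r2:8,r3:Add1
cycle 5: stall // r0:Mul2,r1:12,r2:8,r3:Add1
cycle 6: CDB Mul1=6; issue MUL r1<-Mul1 // r0:Mul2,r1:Mul1,r2:8,r3:Add1
cycle 7: stall // r0:Mul2,r1:Mul1,r2:8,r3:Add1
cycle 8: stall // r0:Mul2,r1:Mul1,r2:8,r3:Add1
cycle 9: stall // r0:Mul2,r1:Mul1,r2:8,r3:Add1
cycle 10: CDB Mul2=72; issue MUL r2<-Mul2 // r0:72,r1:Mul1,r2:Mul2,r3:Add1
cycle 11: stall // r0:72,r1:Mul1,r2:Mul2,r3:Add1
cycle 12: stall // r0:72,r1:Mul1,r2:Mul2,r3:Add1
cycle 13: CDB Add1=-66; stall // r0:72,r1:Mul1,r2:Mul2,r3:-66
cycle 14: CDB Mul1=864; issue MUL r3<-Mul1 // r0:72,r1:864,r2:Mul2,r3:Mul1
cycle 15: CDB Mul2=64 // r0:72,r1:864,r2:64,r3:Mul1
cycle 16: - // r0:72,r1:864,r2:64,r3:Mul1
cycle 17: - // r0:72,r1:864,r2:64,r3:Mul1

STATUS = VALUE 864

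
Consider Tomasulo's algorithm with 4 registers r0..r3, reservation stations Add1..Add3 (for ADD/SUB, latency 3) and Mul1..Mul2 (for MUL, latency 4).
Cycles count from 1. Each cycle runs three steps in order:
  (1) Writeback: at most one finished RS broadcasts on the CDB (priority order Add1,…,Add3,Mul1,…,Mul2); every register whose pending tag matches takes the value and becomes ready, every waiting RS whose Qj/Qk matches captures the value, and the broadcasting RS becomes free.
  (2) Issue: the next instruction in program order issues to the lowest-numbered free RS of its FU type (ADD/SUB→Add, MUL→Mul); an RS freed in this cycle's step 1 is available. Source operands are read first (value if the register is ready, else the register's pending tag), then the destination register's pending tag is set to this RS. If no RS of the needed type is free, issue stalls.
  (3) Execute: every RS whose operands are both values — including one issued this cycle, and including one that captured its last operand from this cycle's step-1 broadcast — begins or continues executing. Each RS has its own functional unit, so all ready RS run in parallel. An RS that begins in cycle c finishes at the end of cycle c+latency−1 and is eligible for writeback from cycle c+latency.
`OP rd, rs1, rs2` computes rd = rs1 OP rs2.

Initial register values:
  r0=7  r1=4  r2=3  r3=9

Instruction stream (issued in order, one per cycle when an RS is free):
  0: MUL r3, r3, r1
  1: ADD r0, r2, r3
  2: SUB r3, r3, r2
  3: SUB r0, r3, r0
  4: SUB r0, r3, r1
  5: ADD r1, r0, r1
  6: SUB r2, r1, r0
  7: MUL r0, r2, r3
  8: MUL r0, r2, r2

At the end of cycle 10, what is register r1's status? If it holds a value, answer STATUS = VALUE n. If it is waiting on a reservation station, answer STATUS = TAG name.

STATUS = TAG Add2

cycle 1: issue MUL r3<-Mul1 // r0:7,r1:4,r2:3,r3:Mul1
cycle 2: issue ADD r0<-Add1 // r0:Add1,r1:4,r2:3,r3:Mul1
cycle 3: issue SUB r3<-Add2 // r0:Add1,r1:4,r2:3,r3:Add2
cycle 4: issue SUB r0<-Add3 // r0:Add3,r1:4,r2:3,r3:Add2
cycle 5: CDB Mul1=36; stall // r0:Add3,r1:4,r2:3,r3:Add2
cycle 6: stall // r0:Add3,r1:4,r2:3,r3:Add2
cycle 7: stall // r0:Add3,r1:4,r2:3,r3:Add2
cycle 8: CDB Add1=39; issue SUB r0<-Add1 // r0:Add1,r1:4,r2:3,r3:Add2
cycle 9: CDB Add2=33; issue ADD r1<-Add2 // r0:Add1,r1:Add2,r2:3,r3:33
cycle 10: stall // r0:Add1,r1:Add2,r2:3,r3:33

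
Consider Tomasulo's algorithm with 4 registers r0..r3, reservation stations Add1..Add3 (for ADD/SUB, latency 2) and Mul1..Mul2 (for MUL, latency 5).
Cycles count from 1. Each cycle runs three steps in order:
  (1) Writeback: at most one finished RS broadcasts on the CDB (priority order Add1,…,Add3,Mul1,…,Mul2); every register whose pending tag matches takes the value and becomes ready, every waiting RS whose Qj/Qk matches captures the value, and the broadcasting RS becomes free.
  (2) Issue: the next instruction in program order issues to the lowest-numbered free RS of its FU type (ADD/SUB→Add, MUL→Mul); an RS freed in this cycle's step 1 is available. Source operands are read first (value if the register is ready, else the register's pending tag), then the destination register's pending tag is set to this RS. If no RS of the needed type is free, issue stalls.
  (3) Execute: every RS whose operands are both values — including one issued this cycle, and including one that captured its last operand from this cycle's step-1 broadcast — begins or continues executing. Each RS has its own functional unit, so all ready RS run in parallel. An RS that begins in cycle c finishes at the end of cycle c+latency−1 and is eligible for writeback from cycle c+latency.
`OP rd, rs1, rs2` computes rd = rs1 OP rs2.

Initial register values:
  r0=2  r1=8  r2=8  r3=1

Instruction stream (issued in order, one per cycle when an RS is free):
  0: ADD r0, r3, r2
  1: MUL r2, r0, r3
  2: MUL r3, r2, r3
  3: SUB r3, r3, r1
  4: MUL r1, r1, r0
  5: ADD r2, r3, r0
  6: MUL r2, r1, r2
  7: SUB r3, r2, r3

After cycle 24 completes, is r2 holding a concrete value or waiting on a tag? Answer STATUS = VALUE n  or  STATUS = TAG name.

cycle 1: issue ADD r0<-Add1 // r0:Add1,r1:8,r2:8,r3:1
cycle 2: issue MUL r2<-Mul1 // r0:Add1,r1:8,r2:Mul1,r3:1
cycle 3: CDB Add1=9; issue MUL r3<-Mul2 // r0:9,r1:8,r2:Mul1,r3:Mul2
cycle 4: issue SUB r3<-Add1 // r0:9,r1:8,r2:Mul1,r3:Add1
cycle 5: stall // r0:9,r1:8,r2:Mul1,r3:Add1
cycle 6: stall // r0:9,r1:8,r2:Mul1,r3:Add1
cycle 7: stall // r0:9,r1:8,r2:Mul1,r3:Add1
cycle 8: CDB Mul1=9; issue MUL r1<-Mul1 // r0:9,r1:Mul1,r2:9,r3:Add1
cycle 9: issue ADD r2<-Add2 // r0:9,r1:Mul1,r2:Add2,r3:Add1
cycle 10: stall // r0:9,r1:Mul1,r2:Add2,r3:Add1
cycle 11: stall // r0:9,r1:Mul1,r2:Add2,r3:Add1
cycle 12: stall // r0:9,r1:Mul1,r2:Add2,r3:Add1
cycle 13: CDB Mul1=72; issue MUL r2<-Mul1 // r0:9,r1:72,r2:Mul1,r3:Add1
cycle 14: CDB Mul2=9; issue SUB r3<-Add3 // r0:9,r1:72,r2:Mul1,r3:Add3
cycle 15: - // r0:9,r1:72,r2:Mul1,r3:Add3
cycle 16: CDB Add1=1 // r0:9,r1:72,r2:Mul1,r3:Add3
cycle 17: - // r0:9,r1:72,r2:Mul1,r3:Add3
cycle 18: CDB Add2=10 // r0:9,r1:72,r2:Mul1,r3:Add3
cycle 19: - // r0:9,r1:72,r2:Mul1,r3:Add3
cycle 20: - // r0:9,r1:72,r2:Mul1,r3:Add3
cycle 21: - // r0:9,r1:72,r2:Mul1,r3:Add3
cycle 22: - // r0:9,r1:72,r2:Mul1,r3:Add3
cycle 23: CDB Mul1=720 // r0:9,r1:72,r2:720,r3:Add3
cycle 24: - // r0:9,r1:72,r2:720,r3:Add3

STATUS = VALUE 720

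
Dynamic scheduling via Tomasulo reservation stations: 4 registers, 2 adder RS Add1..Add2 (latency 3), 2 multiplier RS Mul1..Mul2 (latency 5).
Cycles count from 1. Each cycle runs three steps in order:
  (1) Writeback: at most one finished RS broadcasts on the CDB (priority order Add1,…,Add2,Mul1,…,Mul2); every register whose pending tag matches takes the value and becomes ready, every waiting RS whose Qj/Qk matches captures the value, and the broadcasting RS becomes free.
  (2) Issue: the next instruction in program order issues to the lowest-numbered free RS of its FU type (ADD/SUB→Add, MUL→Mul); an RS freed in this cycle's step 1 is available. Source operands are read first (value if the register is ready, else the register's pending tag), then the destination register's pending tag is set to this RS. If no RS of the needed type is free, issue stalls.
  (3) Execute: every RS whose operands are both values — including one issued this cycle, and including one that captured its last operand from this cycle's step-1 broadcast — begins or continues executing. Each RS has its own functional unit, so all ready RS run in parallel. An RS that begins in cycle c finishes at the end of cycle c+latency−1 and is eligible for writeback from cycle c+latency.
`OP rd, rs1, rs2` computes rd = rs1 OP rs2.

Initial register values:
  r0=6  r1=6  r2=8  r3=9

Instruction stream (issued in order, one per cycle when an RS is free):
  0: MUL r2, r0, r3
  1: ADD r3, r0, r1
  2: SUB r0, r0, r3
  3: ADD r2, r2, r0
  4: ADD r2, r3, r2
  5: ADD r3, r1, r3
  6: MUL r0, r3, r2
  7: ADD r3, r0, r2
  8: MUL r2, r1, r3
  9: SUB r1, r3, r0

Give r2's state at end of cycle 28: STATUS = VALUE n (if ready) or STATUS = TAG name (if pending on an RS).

c1: issue MUL r2<-Mul1 | r0:6,r1:6,r2:Mul1,r3:9
c2: issue ADD r3<-Add1 | r0:6,r1:6,r2:Mul1,r3:Add1
c3: issue SUB r0<-Add2 | r0:Add2,r1:6,r2:Mul1,r3:Add1
c4: stall | r0:Add2,r1:6,r2:Mul1,r3:Add1
c5: CDB Add1=12; issue ADD r2<-Add1 | r0:Add2,r1:6,r2:Add1,r3:12
c6: CDB Mul1=54; stall | r0:Add2,r1:6,r2:Add1,r3:12
c7: stall | r0:Add2,r1:6,r2:Add1,r3:12
c8: CDB Add2=-6; issue ADD r2<-Add2 | r0:-6,r1:6,r2:Add2,r3:12
c9: stall | r0:-6,r1:6,r2:Add2,r3:12
c10: stall | r0:-6,r1:6,r2:Add2,r3:12
c11: CDB Add1=48; issue ADD r3<-Add1 | r0:-6,r1:6,r2:Add2,r3:Add1
c12: issue MUL r0<-Mul1 | r0:Mul1,r1:6,r2:Add2,r3:Add1
c13: stall | r0:Mul1,r1:6,r2:Add2,r3:Add1
c14: CDB Add1=18; issue ADD r3<-Add1 | r0:Mul1,r1:6,r2:Add2,r3:Add1
c15: CDB Add2=60; issue MUL r2<-Mul2 | r0:Mul1,r1:6,r2:Mul2,r3:Add1
c16: issue SUB r1<-Add2 | r0:Mul1,r1:Add2,r2:Mul2,r3:Add1
c17: - | r0:Mul1,r1:Add2,r2:Mul2,r3:Add1
c18: - | r0:Mul1,r1:Add2,r2:Mul2,r3:Add1
c19: - | r0:Mul1,r1:Add2,r2:Mul2,r3:Add1
c20: CDB Mul1=1080 | r0:1080,r1:Add2,r2:Mul2,r3:Add1
c21: - | r0:1080,r1:Add2,r2:Mul2,r3:Add1
c22: - | r0:1080,r1:Add2,r2:Mul2,r3:Add1
c23: CDB Add1=1140 | r0:1080,r1:Add2,r2:Mul2,r3:1140
c24: - | r0:1080,r1:Add2,r2:Mul2,r3:1140
c25: - | r0:1080,r1:Add2,r2:Mul2,r3:1140
c26: CDB Add2=60 | r0:1080,r1:60,r2:Mul2,r3:1140
c27: - | r0:1080,r1:60,r2:Mul2,r3:1140
c28: CDB Mul2=6840 | r0:1080,r1:60,r2:6840,r3:1140

STATUS = VALUE 6840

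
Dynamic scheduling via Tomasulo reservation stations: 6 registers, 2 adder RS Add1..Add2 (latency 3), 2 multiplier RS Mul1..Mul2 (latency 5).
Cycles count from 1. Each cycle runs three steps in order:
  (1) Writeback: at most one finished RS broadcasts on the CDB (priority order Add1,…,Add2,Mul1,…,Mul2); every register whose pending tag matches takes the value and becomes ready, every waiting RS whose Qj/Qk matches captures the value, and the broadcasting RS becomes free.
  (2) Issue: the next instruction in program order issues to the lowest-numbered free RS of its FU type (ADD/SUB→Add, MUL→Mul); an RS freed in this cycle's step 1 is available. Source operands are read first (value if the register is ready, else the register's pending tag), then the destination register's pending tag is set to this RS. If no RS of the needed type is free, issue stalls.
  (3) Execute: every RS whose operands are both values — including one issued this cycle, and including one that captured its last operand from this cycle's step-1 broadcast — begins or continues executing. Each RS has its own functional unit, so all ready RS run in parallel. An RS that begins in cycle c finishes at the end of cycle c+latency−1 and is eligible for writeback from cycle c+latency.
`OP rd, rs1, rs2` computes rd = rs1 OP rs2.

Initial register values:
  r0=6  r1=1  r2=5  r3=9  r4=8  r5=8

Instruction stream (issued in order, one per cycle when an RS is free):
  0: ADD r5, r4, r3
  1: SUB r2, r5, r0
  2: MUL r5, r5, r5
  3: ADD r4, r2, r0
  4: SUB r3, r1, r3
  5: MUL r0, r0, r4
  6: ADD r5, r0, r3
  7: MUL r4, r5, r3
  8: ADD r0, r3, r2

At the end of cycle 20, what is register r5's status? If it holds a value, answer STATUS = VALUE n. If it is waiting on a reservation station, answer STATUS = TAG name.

STATUS = VALUE 94

c1: issue ADD r5<-Add1 | r0:6,r1:1,r2:5,r3:9,r4:8,r5:Add1
c2: issue SUB r2<-Add2 | r0:6,r1:1,r2:Add2,r3:9,r4:8,r5:Add1
c3: issue MUL r5<-Mul1 | r0:6,r1:1,r2:Add2,r3:9,r4:8,r5:Mul1
c4: CDB Add1=17; issue ADD r4<-Add1 | r0:6,r1:1,r2:Add2,r3:9,r4:Add1,r5:Mul1
c5: stall | r0:6,r1:1,r2:Add2,r3:9,r4:Add1,r5:Mul1
c6: stall | r0:6,r1:1,r2:Add2,r3:9,r4:Add1,r5:Mul1
c7: CDB Add2=11; issue SUB r3<-Add2 | r0:6,r1:1,r2:11,r3:Add2,r4:Add1,r5:Mul1
c8: issue MUL r0<-Mul2 | r0:Mul2,r1:1,r2:11,r3:Add2,r4:Add1,r5:Mul1
c9: CDB Mul1=289; stall | r0:Mul2,r1:1,r2:11,r3:Add2,r4:Add1,r5:289
c10: CDB Add1=17; issue ADD r5<-Add1 | r0:Mul2,r1:1,r2:11,r3:Add2,r4:17,r5:Add1
c11: CDB Add2=-8; issue MUL r4<-Mul1 | r0:Mul2,r1:1,r2:11,r3:-8,r4:Mul1,r5:Add1
c12: issue ADD r0<-Add2 | r0:Add2,r1:1,r2:11,r3:-8,r4:Mul1,r5:Add1
c13: - | r0:Add2,r1:1,r2:11,r3:-8,r4:Mul1,r5:Add1
c14: - | r0:Add2,r1:1,r2:11,r3:-8,r4:Mul1,r5:Add1
c15: CDB Add2=3 | r0:3,r1:1,r2:11,r3:-8,r4:Mul1,r5:Add1
c16: CDB Mul2=102 | r0:3,r1:1,r2:11,r3:-8,r4:Mul1,r5:Add1
c17: - | r0:3,r1:1,r2:11,r3:-8,r4:Mul1,r5:Add1
c18: - | r0:3,r1:1,r2:11,r3:-8,r4:Mul1,r5:Add1
c19: CDB Add1=94 | r0:3,r1:1,r2:11,r3:-8,r4:Mul1,r5:94
c20: - | r0:3,r1:1,r2:11,r3:-8,r4:Mul1,r5:94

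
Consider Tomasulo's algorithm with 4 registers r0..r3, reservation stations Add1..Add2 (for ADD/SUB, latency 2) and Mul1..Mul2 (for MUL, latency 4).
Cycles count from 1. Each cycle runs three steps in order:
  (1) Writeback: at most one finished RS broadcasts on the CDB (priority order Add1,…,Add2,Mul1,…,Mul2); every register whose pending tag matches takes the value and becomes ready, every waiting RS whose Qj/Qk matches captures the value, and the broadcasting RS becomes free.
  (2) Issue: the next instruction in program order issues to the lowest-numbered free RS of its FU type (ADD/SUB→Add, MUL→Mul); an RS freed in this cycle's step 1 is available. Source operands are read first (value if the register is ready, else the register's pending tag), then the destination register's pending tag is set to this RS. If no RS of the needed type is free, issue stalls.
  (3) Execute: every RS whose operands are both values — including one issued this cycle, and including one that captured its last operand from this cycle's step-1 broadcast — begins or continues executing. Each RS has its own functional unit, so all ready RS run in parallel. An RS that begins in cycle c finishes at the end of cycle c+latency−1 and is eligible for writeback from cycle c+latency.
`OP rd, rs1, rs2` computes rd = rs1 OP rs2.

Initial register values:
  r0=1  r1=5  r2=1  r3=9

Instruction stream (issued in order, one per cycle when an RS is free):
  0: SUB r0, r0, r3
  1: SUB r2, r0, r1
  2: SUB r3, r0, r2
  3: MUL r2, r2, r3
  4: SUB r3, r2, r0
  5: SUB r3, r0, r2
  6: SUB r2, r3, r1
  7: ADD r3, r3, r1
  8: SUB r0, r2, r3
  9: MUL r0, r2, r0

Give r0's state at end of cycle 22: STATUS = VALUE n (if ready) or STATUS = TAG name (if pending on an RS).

  c1: issue SUB r0<-Add1  regs: r0:Add1,r1:5,r2:1,r3:9
  c2: issue SUB r2<-Add2  regs: r0:Add1,r1:5,r2:Add2,r3:9
  c3: CDB Add1=-8; issue SUB r3<-Add1  regs: r0:-8,r1:5,r2:Add2,r3:Add1
  c4: issue MUL r2<-Mul1  regs: r0:-8,r1:5,r2:Mul1,r3:Add1
  c5: CDB Add2=-13; issue SUB r3<-Add2  regs: r0:-8,r1:5,r2:Mul1,r3:Add2
  c6: stall  regs: r0:-8,r1:5,r2:Mul1,r3:Add2
  c7: CDB Add1=5; issue SUB r3<-Add1  regs: r0:-8,r1:5,r2:Mul1,r3:Add1
  c8: stall  regs: r0:-8,r1:5,r2:Mul1,r3:Add1
  c9: stall  regs: r0:-8,r1:5,r2:Mul1,r3:Add1
  c10: stall  regs: r0:-8,r1:5,r2:Mul1,r3:Add1
  c11: CDB Mul1=-65; stall  regs: r0:-8,r1:5,r2:-65,r3:Add1
  c12: stall  regs: r0:-8,r1:5,r2:-65,r3:Add1
  c13: CDB Add1=57; issue SUB r2<-Add1  regs: r0:-8,r1:5,r2:Add1,r3:57
  c14: CDB Add2=-57; issue ADD r3<-Add2  regs: r0:-8,r1:5,r2:Add1,r3:Add2
  c15: CDB Add1=52; issue SUB r0<-Add1  regs: r0:Add1,r1:5,r2:52,r3:Add2
  c16: CDB Add2=62; issue MUL r0<-Mul1  regs: r0:Mul1,r1:5,r2:52,r3:62
  c17: -  regs: r0:Mul1,r1:5,r2:52,r3:62
  c18: CDB Add1=-10  regs: r0:Mul1,r1:5,r2:52,r3:62
  c19: -  regs: r0:Mul1,r1:5,r2:52,r3:62
  c20: -  regs: r0:Mul1,r1:5,r2:52,r3:62
  c21: -  regs: r0:Mul1,r1:5,r2:52,r3:62
  c22: CDB Mul1=-520  regs: r0:-520,r1:5,r2:52,r3:62

STATUS = VALUE -520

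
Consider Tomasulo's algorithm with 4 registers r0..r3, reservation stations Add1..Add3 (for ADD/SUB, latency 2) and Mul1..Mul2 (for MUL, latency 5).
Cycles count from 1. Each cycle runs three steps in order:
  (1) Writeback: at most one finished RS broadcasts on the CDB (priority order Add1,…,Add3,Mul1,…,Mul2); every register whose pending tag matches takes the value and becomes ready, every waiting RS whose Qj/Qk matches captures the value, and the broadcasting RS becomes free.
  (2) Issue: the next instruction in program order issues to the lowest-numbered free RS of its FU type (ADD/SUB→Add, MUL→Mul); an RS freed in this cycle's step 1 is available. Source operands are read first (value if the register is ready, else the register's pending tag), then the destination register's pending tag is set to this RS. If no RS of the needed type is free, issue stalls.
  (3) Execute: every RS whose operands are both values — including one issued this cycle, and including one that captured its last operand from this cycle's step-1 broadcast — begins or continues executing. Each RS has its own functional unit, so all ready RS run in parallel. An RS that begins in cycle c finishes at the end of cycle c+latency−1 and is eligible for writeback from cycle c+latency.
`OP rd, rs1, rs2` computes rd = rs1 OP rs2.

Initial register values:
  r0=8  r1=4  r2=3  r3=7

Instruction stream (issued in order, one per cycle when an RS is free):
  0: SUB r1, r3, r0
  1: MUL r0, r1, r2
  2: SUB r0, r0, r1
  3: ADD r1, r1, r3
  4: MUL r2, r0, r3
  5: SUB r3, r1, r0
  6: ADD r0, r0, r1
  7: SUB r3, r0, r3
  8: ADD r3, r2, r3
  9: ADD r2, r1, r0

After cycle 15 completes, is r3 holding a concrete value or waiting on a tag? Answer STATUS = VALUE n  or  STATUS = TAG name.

STATUS = TAG Add2

  c1: issue SUB r1<-Add1  regs: r0:8,r1:Add1,r2:3,r3:7
  c2: issue MUL r0<-Mul1  regs: r0:Mul1,r1:Add1,r2:3,r3:7
  c3: CDB Add1=-1; issue SUB r0<-Add1  regs: r0:Add1,r1:-1,r2:3,r3:7
  c4: issue ADD r1<-Add2  regs: r0:Add1,r1:Add2,r2:3,r3:7
  c5: issue MUL r2<-Mul2  regs: r0:Add1,r1:Add2,r2:Mul2,r3:7
  c6: CDB Add2=6; issue SUB r3<-Add2  regs: r0:Add1,r1:6,r2:Mul2,r3:Add2
  c7: issue ADD r0<-Add3  regs: r0:Add3,r1:6,r2:Mul2,r3:Add2
  c8: CDB Mul1=-3; stall  regs: r0:Add3,r1:6,r2:Mul2,r3:Add2
  c9: stall  regs: r0:Add3,r1:6,r2:Mul2,r3:Add2
  c10: CDB Add1=-2; issue SUB r3<-Add1  regs: r0:Add3,r1:6,r2:Mul2,r3:Add1
  c11: stall  regs: r0:Add3,r1:6,r2:Mul2,r3:Add1
  c12: CDB Add2=8; issue ADD r3<-Add2  regs: r0:Add3,r1:6,r2:Mul2,r3:Add2
  c13: CDB Add3=4; issue ADD r2<-Add3  regs: r0:4,r1:6,r2:Add3,r3:Add2
  c14: -  regs: r0:4,r1:6,r2:Add3,r3:Add2
  c15: CDB Add1=-4  regs: r0:4,r1:6,r2:Add3,r3:Add2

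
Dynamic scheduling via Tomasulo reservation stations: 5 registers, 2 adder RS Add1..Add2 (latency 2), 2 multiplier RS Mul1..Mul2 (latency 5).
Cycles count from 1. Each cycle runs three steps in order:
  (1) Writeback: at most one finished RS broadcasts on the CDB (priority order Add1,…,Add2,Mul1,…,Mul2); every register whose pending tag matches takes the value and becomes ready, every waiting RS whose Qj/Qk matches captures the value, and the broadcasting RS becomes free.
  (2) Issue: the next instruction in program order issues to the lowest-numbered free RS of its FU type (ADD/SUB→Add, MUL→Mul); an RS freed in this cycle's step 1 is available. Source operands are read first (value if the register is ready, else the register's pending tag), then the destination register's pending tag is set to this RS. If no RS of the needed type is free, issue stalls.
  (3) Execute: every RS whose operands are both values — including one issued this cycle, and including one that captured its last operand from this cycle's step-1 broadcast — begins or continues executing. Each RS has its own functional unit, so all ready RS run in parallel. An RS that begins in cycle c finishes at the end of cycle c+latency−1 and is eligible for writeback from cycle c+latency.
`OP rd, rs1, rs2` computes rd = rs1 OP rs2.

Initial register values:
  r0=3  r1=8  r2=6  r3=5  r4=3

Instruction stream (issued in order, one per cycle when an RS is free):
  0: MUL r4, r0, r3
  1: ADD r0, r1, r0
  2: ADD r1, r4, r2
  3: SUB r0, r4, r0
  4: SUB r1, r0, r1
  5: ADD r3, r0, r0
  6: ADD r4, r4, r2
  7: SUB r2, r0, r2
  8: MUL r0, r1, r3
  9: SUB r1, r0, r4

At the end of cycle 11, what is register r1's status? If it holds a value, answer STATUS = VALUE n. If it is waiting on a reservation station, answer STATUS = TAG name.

c1: issue MUL r4<-Mul1 | r0:3,r1:8,r2:6,r3:5,r4:Mul1
c2: issue ADD r0<-Add1 | r0:Add1,r1:8,r2:6,r3:5,r4:Mul1
c3: issue ADD r1<-Add2 | r0:Add1,r1:Add2,r2:6,r3:5,r4:Mul1
c4: CDB Add1=11; issue SUB r0<-Add1 | r0:Add1,r1:Add2,r2:6,r3:5,r4:Mul1
c5: stall | r0:Add1,r1:Add2,r2:6,r3:5,r4:Mul1
c6: CDB Mul1=15; stall | r0:Add1,r1:Add2,r2:6,r3:5,r4:15
c7: stall | r0:Add1,r1:Add2,r2:6,r3:5,r4:15
c8: CDB Add1=4; issue SUB r1<-Add1 | r0:4,r1:Add1,r2:6,r3:5,r4:15
c9: CDB Add2=21; issue ADD r3<-Add2 | r0:4,r1:Add1,r2:6,r3:Add2,r4:15
c10: stall | r0:4,r1:Add1,r2:6,r3:Add2,r4:15
c11: CDB Add1=-17; issue ADD r4<-Add1 | r0:4,r1:-17,r2:6,r3:Add2,r4:Add1

STATUS = VALUE -17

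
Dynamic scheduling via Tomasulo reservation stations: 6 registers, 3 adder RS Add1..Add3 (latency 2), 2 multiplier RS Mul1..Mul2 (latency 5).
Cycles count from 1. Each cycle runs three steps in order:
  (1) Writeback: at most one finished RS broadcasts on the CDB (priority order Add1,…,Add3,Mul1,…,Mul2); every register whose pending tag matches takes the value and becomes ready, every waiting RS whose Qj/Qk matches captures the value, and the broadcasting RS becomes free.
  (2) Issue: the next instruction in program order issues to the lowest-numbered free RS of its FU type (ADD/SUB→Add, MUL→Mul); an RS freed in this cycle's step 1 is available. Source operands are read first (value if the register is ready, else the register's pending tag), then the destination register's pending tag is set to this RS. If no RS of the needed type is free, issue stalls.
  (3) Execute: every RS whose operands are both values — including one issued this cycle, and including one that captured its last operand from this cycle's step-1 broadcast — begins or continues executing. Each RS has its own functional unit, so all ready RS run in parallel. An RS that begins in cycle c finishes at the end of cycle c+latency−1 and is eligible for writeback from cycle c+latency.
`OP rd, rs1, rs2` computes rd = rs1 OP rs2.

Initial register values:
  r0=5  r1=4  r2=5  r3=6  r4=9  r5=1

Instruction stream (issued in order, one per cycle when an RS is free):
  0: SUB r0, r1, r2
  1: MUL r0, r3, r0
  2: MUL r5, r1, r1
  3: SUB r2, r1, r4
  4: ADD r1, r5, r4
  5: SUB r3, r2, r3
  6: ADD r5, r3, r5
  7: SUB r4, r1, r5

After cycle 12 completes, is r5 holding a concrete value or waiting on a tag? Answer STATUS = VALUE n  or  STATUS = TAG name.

STATUS = TAG Add3

c1: issue SUB r0<-Add1 | r0:Add1,r1:4,r2:5,r3:6,r4:9,r5:1
c2: issue MUL r0<-Mul1 | r0:Mul1,r1:4,r2:5,r3:6,r4:9,r5:1
c3: CDB Add1=-1; issue MUL r5<-Mul2 | r0:Mul1,r1:4,r2:5,r3:6,r4:9,r5:Mul2
c4: issue SUB r2<-Add1 | r0:Mul1,r1:4,r2:Add1,r3:6,r4:9,r5:Mul2
c5: issue ADD r1<-Add2 | r0:Mul1,r1:Add2,r2:Add1,r3:6,r4:9,r5:Mul2
c6: CDB Add1=-5; issue SUB r3<-Add1 | r0:Mul1,r1:Add2,r2:-5,r3:Add1,r4:9,r5:Mul2
c7: issue ADD r5<-Add3 | r0:Mul1,r1:Add2,r2:-5,r3:Add1,r4:9,r5:Add3
c8: CDB Add1=-11; issue SUB r4<-Add1 | r0:Mul1,r1:Add2,r2:-5,r3:-11,r4:Add1,r5:Add3
c9: CDB Mul1=-6 | r0:-6,r1:Add2,r2:-5,r3:-11,r4:Add1,r5:Add3
c10: CDB Mul2=16 | r0:-6,r1:Add2,r2:-5,r3:-11,r4:Add1,r5:Add3
c11: - | r0:-6,r1:Add2,r2:-5,r3:-11,r4:Add1,r5:Add3
c12: CDB Add2=25 | r0:-6,r1:25,r2:-5,r3:-11,r4:Add1,r5:Add3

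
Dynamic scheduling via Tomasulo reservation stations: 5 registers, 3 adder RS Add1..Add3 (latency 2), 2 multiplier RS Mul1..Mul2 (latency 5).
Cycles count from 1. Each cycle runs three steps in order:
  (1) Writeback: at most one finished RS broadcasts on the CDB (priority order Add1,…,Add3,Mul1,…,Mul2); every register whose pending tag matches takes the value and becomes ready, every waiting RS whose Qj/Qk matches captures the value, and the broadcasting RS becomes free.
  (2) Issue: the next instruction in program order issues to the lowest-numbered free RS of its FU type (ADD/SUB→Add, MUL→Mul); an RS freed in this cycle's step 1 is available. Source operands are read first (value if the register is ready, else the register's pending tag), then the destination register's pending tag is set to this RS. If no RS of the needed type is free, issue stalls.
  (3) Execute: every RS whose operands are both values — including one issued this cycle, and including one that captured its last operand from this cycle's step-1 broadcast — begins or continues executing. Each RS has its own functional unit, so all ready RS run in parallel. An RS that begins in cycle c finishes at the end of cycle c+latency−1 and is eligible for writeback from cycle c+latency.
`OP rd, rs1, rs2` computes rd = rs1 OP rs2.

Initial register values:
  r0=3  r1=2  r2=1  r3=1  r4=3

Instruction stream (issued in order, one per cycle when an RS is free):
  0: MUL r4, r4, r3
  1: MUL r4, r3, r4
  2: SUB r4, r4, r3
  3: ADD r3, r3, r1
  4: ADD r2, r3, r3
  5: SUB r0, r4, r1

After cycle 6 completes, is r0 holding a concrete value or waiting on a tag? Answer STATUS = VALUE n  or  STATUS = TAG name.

c1: issue MUL r4<-Mul1 | r0:3,r1:2,r2:1,r3:1,r4:Mul1
c2: issue MUL r4<-Mul2 | r0:3,r1:2,r2:1,r3:1,r4:Mul2
c3: issue SUB r4<-Add1 | r0:3,r1:2,r2:1,r3:1,r4:Add1
c4: issue ADD r3<-Add2 | r0:3,r1:2,r2:1,r3:Add2,r4:Add1
c5: issue ADD r2<-Add3 | r0:3,r1:2,r2:Add3,r3:Add2,r4:Add1
c6: CDB Add2=3; issue SUB r0<-Add2 | r0:Add2,r1:2,r2:Add3,r3:3,r4:Add1

STATUS = TAG Add2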